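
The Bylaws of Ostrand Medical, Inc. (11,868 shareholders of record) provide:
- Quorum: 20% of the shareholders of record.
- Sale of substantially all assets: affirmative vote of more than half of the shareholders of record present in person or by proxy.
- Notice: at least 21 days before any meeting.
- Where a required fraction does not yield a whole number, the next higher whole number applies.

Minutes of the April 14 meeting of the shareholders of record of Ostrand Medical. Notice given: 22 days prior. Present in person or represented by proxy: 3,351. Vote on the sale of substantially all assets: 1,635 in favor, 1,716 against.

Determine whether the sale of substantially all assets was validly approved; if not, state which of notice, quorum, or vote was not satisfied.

Notice: 22 days given; 21 required. Satisfied.
Quorum: 20% of 11,868 = 2,373.60, rounded up to 2,374; 3,351 present. Satisfied.
Vote: requires a majority of those present (3,351); a majority of 3351 is 1676, so 1,676 needed; 1,635 in favor. Not satisfied.

Invalid — vote requirement not satisfied.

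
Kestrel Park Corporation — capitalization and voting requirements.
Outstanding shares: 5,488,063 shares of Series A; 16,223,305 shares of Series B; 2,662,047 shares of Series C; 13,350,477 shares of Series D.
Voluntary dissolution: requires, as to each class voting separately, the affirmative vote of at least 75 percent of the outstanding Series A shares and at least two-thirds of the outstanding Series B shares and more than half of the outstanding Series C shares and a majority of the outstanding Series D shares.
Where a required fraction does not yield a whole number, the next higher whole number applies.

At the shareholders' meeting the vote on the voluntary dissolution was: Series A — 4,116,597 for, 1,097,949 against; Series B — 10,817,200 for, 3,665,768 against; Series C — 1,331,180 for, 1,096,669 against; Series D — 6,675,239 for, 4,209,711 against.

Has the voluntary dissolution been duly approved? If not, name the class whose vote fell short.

Series A: 3/4 of 5488063 = 4116047.25, rounded up to 4116048; 4,116,048 required, 4,116,597 in favor — approved.
Series B: 2/3 of 16223305 = 10815536.67, rounded up to 10815537; 10,815,537 required, 10,817,200 in favor — approved.
Series C: a majority of 2662047 is 1331024; 1,331,024 required, 1,331,180 in favor — approved.
Series D: a majority of 13350477 is 6675239; 6,675,239 required, 6,675,239 in favor — approved.

Approved — every class gave the required vote.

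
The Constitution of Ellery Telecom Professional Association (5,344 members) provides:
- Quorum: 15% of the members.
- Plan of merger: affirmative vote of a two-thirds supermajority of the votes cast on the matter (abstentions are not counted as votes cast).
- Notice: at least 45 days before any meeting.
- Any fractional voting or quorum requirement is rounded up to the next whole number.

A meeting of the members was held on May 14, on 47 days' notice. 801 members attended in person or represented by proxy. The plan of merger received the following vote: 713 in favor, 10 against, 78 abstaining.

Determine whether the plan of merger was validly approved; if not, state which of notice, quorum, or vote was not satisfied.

Invalid — quorum requirement not satisfied.

Notice: 47 days given; 45 required. Satisfied.
Quorum: 15% of 5,344 = 801.60, rounded up to 802; 801 present. Not satisfied.
Vote: requires two-thirds of the votes cast (801 − 78 abstaining = 723); 2/3 of 723 = 482, so 482 needed; 713 in favor. Satisfied.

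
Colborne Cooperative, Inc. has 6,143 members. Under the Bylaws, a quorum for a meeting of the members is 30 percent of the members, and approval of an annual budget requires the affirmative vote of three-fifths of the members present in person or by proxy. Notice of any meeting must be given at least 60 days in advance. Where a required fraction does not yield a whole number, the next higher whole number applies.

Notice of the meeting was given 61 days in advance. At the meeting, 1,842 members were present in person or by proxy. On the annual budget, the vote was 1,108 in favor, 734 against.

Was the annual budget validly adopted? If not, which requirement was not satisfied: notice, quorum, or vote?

Notice: 61 days given; 60 required. Satisfied.
Quorum: 30% of 6,143 = 1,842.90, rounded up to 1,843; 1,842 present. Not satisfied.
Vote: requires three-fifths of those present (1,842); 3/5 of 1842 = 1105.20, rounded up to 1106, so 1,106 needed; 1,108 in favor. Satisfied.

Invalid — quorum requirement not satisfied.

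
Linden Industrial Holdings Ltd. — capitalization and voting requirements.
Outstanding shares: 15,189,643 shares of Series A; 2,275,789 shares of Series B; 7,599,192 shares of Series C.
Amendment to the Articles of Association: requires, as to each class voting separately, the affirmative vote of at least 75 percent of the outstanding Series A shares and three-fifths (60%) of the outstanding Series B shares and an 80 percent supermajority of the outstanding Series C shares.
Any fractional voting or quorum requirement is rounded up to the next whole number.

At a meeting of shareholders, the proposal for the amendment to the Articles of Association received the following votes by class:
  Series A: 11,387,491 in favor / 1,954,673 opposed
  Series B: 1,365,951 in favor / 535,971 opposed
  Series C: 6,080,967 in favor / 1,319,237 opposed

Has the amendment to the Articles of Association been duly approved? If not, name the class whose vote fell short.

Not approved — the Series A shares did not give the required vote.

Series A: 3/4 of 15189643 = 11392232.25, rounded up to 11392233; 11,392,233 required, 11,387,491 in favor — not approved.
Series B: 3/5 of 2275789 = 1365473.40, rounded up to 1365474; 1,365,474 required, 1,365,951 in favor — approved.
Series C: 4/5 of 7599192 = 6079353.60, rounded up to 6079354; 6,079,354 required, 6,080,967 in favor — approved.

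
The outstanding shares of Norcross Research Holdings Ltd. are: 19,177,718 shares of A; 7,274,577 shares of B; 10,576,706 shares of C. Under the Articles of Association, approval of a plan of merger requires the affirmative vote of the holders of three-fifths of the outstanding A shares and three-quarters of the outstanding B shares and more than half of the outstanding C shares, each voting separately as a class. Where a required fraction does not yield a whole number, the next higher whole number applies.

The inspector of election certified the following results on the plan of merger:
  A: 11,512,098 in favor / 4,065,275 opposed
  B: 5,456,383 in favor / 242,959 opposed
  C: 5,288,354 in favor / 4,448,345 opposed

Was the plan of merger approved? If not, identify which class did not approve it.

A: 3/5 of 19177718 = 11506630.80, rounded up to 11506631; 11,506,631 required, 11,512,098 in favor — approved.
B: 3/4 of 7274577 = 5455932.75, rounded up to 5455933; 5,455,933 required, 5,456,383 in favor — approved.
C: a majority of 10576706 is 5288354; 5,288,354 required, 5,288,354 in favor — approved.

Approved — every class gave the required vote.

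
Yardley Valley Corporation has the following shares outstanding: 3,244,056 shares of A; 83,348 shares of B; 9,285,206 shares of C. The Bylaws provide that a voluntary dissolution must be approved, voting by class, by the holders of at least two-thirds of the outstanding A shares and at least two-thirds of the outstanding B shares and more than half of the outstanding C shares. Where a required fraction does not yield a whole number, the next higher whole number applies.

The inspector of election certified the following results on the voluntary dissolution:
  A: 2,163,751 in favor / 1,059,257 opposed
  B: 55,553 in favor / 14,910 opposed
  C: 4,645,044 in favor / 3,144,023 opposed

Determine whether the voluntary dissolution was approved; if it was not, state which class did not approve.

Not approved — the B shares did not give the required vote.

A: 2/3 of 3244056 = 2162704; 2,162,704 required, 2,163,751 in favor — approved.
B: 2/3 of 83348 = 55565.33, rounded up to 55566; 55,566 required, 55,553 in favor — not approved.
C: a majority of 9285206 is 4642604; 4,642,604 required, 4,645,044 in favor — approved.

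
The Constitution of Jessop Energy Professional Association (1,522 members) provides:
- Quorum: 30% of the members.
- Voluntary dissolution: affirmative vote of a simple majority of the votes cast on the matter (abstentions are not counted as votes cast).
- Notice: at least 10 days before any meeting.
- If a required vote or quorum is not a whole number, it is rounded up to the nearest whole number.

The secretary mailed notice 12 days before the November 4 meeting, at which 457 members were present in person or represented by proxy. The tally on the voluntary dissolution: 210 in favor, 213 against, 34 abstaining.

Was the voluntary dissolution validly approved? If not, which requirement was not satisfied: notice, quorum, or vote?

Invalid — vote requirement not satisfied.

Notice: 12 days given; 10 required. Satisfied.
Quorum: 30% of 1,522 = 456.60, rounded up to 457; 457 present. Satisfied.
Vote: requires a majority of the votes cast (457 − 34 abstaining = 423); a majority of 423 is 212, so 212 needed; 210 in favor. Not satisfied.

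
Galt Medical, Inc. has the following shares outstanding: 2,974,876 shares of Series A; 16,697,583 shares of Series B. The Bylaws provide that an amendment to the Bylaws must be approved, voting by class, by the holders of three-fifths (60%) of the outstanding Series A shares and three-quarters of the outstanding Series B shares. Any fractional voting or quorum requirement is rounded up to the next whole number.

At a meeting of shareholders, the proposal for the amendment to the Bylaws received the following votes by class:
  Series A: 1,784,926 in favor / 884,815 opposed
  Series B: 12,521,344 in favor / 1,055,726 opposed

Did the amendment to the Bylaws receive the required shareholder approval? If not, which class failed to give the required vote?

Not approved — the Series B shares did not give the required vote.

Series A: 3/5 of 2974876 = 1784925.60, rounded up to 1784926; 1,784,926 required, 1,784,926 in favor — approved.
Series B: 3/4 of 16697583 = 12523187.25, rounded up to 12523188; 12,523,188 required, 12,521,344 in favor — not approved.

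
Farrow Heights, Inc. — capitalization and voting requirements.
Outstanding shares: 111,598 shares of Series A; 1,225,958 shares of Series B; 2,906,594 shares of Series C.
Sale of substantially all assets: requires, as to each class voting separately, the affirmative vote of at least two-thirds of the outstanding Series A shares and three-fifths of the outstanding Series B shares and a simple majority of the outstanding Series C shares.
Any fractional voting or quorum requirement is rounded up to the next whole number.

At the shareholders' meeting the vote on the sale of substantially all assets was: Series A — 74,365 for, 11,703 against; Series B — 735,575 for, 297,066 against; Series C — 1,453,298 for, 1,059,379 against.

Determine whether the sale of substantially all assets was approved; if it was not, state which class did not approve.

Series A: 2/3 of 111598 = 74398.67, rounded up to 74399; 74,399 required, 74,365 in favor — not approved.
Series B: 3/5 of 1225958 = 735574.80, rounded up to 735575; 735,575 required, 735,575 in favor — approved.
Series C: a majority of 2906594 is 1453298; 1,453,298 required, 1,453,298 in favor — approved.

Not approved — the Series A shares did not give the required vote.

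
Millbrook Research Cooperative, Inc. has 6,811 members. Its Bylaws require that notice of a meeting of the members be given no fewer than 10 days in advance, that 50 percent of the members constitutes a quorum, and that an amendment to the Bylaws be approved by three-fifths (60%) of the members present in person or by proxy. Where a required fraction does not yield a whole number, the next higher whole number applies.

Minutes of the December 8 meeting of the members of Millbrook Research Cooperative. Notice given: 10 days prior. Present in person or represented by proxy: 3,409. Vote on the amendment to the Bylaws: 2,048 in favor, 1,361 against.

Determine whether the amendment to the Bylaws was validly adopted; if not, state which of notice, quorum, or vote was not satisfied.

Notice: 10 days given; 10 required. Satisfied.
Quorum: 50% of 6,811 = 3,405.50, rounded up to 3,406; 3,409 present. Satisfied.
Vote: requires three-fifths of those present (3,409); 3/5 of 3409 = 2045.40, rounded up to 2046, so 2,046 needed; 2,048 in favor. Satisfied.

Valid — all requirements satisfied.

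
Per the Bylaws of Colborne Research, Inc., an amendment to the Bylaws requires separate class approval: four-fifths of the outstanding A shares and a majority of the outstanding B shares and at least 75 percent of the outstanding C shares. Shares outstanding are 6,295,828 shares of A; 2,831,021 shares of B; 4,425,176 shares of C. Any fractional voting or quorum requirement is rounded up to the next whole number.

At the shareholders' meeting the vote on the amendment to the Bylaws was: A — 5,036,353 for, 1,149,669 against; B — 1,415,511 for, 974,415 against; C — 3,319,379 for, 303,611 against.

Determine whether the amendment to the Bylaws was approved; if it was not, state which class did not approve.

A: 4/5 of 6295828 = 5036662.40, rounded up to 5036663; 5,036,663 required, 5,036,353 in favor — not approved.
B: a majority of 2831021 is 1415511; 1,415,511 required, 1,415,511 in favor — approved.
C: 3/4 of 4425176 = 3318882; 3,318,882 required, 3,319,379 in favor — approved.

Not approved — the A shares did not give the required vote.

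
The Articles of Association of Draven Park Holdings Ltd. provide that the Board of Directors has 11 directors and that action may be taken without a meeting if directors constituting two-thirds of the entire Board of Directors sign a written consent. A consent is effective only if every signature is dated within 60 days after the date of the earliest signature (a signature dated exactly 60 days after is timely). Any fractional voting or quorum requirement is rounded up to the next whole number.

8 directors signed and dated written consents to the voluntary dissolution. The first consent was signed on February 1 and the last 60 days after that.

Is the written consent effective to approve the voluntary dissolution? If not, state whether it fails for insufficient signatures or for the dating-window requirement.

Signatures required: two-thirds of 11 — 2/3 of 11 = 7.33, rounded up to 8, so 8 needed; 8 signed. Sufficient.
Dating window: the latest signature is 60 days after the earliest; the limit is 60 days. Within the window.

Effective — both the signature and dating-window requirements are satisfied.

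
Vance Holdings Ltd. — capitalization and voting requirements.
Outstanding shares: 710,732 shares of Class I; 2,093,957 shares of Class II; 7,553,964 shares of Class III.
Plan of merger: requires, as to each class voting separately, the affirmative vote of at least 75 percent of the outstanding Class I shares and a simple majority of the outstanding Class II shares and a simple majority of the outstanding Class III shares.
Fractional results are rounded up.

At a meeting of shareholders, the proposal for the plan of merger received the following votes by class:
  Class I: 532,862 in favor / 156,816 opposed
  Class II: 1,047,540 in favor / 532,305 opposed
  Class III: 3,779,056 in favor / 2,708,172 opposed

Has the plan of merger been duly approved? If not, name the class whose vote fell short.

Not approved — the Class I shares did not give the required vote.

Class I: 3/4 of 710732 = 533049; 533,049 required, 532,862 in favor — not approved.
Class II: a majority of 2093957 is 1046979; 1,046,979 required, 1,047,540 in favor — approved.
Class III: a majority of 7553964 is 3776983; 3,776,983 required, 3,779,056 in favor — approved.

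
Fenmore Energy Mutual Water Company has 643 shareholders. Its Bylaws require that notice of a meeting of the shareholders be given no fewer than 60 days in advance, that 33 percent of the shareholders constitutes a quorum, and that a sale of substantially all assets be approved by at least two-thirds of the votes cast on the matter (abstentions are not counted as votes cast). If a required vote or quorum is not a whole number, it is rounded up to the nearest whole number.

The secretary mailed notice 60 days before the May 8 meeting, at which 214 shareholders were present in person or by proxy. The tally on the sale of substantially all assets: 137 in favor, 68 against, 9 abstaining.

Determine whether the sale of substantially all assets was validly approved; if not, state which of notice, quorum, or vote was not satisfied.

Valid — all requirements satisfied.

Notice: 60 days given; 60 required. Satisfied.
Quorum: 33% of 643 = 212.19, rounded up to 213; 214 present. Satisfied.
Vote: requires two-thirds of the votes cast (214 − 9 abstaining = 205); 2/3 of 205 = 136.67, rounded up to 137, so 137 needed; 137 in favor. Satisfied.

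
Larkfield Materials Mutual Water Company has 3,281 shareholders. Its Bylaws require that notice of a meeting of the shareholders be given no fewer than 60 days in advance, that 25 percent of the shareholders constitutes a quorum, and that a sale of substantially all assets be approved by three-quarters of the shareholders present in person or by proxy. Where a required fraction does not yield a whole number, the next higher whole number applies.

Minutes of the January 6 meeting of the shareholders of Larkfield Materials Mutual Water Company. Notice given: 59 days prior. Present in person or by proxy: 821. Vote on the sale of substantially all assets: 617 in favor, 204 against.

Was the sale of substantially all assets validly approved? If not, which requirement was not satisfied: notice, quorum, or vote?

Notice: 59 days given; 60 required. Not satisfied.
Quorum: 25% of 3,281 = 820.25, rounded up to 821; 821 present. Satisfied.
Vote: requires three-fourths of those present (821); 3/4 of 821 = 615.75, rounded up to 616, so 616 needed; 617 in favor. Satisfied.

Invalid — notice requirement not satisfied.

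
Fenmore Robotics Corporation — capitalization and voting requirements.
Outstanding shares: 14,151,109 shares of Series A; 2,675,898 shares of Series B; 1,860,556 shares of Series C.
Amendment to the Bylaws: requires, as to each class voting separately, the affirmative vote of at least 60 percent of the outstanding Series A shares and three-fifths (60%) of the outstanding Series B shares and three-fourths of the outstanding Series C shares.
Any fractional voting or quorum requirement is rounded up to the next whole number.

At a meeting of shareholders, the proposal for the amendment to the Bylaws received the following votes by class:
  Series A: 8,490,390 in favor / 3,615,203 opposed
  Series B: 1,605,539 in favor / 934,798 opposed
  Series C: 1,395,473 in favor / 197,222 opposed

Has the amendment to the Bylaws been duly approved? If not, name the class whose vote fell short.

Not approved — the Series A shares did not give the required vote.

Series A: 3/5 of 14151109 = 8490665.40, rounded up to 8490666; 8,490,666 required, 8,490,390 in favor — not approved.
Series B: 3/5 of 2675898 = 1605538.80, rounded up to 1605539; 1,605,539 required, 1,605,539 in favor — approved.
Series C: 3/4 of 1860556 = 1395417; 1,395,417 required, 1,395,473 in favor — approved.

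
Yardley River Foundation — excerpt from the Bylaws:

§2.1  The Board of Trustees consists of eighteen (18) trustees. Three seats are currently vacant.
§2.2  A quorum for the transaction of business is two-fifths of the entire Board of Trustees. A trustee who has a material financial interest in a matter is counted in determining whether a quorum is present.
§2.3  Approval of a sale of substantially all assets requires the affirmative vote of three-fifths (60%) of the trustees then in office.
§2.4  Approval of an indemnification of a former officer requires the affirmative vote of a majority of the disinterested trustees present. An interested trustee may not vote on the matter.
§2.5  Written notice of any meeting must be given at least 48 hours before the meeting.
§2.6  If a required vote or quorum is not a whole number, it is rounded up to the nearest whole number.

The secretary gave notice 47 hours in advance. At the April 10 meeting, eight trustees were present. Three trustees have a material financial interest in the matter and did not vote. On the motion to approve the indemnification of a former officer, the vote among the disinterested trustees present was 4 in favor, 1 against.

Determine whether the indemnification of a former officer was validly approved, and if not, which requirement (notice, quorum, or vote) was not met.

Invalid — notice requirement not satisfied.

Notice: 47 hours given; 48 required (47 < 48). Not satisfied.
Quorum: 8 present (interested trustees count toward quorum); quorum is 8. Satisfied.
Vote: the indemnification of a former officer requires a majority of the disinterested trustees present (8 − 3 = 5). A majority of 5 is 3, so 3 affirmative votes are needed; 4 voted in favor. Satisfied.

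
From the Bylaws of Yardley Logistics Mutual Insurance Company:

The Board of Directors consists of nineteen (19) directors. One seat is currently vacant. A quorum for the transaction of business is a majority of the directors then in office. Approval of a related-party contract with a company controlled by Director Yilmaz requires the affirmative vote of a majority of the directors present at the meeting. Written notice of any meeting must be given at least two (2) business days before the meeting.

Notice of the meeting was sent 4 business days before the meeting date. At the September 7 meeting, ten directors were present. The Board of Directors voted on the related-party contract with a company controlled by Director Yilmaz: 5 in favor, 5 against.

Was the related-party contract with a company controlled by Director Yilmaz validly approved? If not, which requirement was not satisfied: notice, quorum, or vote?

Notice: 4 business days given; 2 required (4 ≥ 2). Satisfied.
Quorum: 10 present; quorum is 10. Satisfied.
Vote: the related-party contract with a company controlled by Director Yilmaz requires a majority of the directors present (10). A majority of 10 is 6, so 6 affirmative votes are needed; 5 voted in favor. Not satisfied.

Invalid — vote requirement not satisfied.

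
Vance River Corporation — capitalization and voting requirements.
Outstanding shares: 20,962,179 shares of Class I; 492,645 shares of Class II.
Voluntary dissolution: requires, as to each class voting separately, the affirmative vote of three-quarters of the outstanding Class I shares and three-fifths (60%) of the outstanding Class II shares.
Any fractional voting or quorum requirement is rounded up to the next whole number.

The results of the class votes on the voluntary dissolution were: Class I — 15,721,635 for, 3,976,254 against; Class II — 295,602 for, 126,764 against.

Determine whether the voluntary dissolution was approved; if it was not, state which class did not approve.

Approved — every class gave the required vote.

Class I: 3/4 of 20962179 = 15721634.25, rounded up to 15721635; 15,721,635 required, 15,721,635 in favor — approved.
Class II: 3/5 of 492645 = 295587; 295,587 required, 295,602 in favor — approved.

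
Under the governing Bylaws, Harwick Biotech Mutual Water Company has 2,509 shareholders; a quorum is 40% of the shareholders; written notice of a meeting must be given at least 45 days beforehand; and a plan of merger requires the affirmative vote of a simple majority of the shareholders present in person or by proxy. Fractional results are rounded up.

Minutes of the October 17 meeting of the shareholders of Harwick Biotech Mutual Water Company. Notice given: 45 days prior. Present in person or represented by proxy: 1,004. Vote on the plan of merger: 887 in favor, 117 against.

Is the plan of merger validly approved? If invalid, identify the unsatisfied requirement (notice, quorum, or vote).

Notice: 45 days given; 45 required. Satisfied.
Quorum: 40% of 2,509 = 1,003.60, rounded up to 1,004; 1,004 present. Satisfied.
Vote: requires a majority of those present (1,004); a majority of 1004 is 503, so 503 needed; 887 in favor. Satisfied.

Valid — all requirements satisfied.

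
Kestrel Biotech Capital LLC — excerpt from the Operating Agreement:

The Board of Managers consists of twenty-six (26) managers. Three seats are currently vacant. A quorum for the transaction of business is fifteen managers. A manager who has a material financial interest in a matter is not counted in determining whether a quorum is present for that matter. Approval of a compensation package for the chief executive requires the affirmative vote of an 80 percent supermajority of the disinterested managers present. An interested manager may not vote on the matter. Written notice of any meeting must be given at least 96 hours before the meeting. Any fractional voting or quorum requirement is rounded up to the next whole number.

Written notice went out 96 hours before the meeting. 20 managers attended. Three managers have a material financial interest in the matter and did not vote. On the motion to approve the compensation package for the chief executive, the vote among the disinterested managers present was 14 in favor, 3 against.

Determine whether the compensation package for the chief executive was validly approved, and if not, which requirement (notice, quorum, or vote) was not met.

Valid — all requirements satisfied.

Notice: 96 hours given; 96 required (96 ≥ 96). Satisfied.
Quorum: 20 present, but the 3 interested managers do not count, leaving 17. Quorum is 15. Satisfied.
Vote: the compensation package for the chief executive requires four-fifths of the disinterested managers present (20 − 3 = 17). 4/5 of 17 = 13.60, rounded up to 14, so 14 affirmative votes are needed; 14 voted in favor. Satisfied.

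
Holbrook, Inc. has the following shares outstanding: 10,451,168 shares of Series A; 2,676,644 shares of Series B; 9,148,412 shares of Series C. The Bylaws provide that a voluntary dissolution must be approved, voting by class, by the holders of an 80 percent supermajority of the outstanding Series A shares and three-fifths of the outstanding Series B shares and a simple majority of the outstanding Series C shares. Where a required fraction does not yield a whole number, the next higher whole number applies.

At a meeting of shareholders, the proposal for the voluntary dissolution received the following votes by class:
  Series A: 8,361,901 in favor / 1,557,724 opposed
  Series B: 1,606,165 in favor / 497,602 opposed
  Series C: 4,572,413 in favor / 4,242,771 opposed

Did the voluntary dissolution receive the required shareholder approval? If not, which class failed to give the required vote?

Series A: 4/5 of 10451168 = 8360934.40, rounded up to 8360935; 8,360,935 required, 8,361,901 in favor — approved.
Series B: 3/5 of 2676644 = 1605986.40, rounded up to 1605987; 1,605,987 required, 1,606,165 in favor — approved.
Series C: a majority of 9148412 is 4574207; 4,574,207 required, 4,572,413 in favor — not approved.

Not approved — the Series C shares did not give the required vote.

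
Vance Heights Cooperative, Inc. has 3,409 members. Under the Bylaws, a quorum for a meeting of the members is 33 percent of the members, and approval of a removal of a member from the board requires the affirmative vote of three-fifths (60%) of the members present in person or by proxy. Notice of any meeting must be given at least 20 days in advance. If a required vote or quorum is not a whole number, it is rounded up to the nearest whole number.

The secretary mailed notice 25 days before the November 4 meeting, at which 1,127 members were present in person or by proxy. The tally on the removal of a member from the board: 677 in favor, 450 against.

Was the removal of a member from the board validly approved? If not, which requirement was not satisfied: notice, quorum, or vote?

Valid — all requirements satisfied.

Notice: 25 days given; 20 required. Satisfied.
Quorum: 33% of 3,409 = 1,124.97, rounded up to 1,125; 1,127 present. Satisfied.
Vote: requires three-fifths of those present (1,127); 3/5 of 1127 = 676.20, rounded up to 677, so 677 needed; 677 in favor. Satisfied.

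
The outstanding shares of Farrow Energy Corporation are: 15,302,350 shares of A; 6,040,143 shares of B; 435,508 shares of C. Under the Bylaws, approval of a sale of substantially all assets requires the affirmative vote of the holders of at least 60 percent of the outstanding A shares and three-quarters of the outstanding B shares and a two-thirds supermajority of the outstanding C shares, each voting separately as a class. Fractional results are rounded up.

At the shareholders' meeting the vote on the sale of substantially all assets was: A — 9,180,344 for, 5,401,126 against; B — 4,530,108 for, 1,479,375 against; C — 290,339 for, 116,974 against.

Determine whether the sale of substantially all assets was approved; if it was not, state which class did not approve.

Not approved — the A shares did not give the required vote.

A: 3/5 of 15302350 = 9181410; 9,181,410 required, 9,180,344 in favor — not approved.
B: 3/4 of 6040143 = 4530107.25, rounded up to 4530108; 4,530,108 required, 4,530,108 in favor — approved.
C: 2/3 of 435508 = 290338.67, rounded up to 290339; 290,339 required, 290,339 in favor — approved.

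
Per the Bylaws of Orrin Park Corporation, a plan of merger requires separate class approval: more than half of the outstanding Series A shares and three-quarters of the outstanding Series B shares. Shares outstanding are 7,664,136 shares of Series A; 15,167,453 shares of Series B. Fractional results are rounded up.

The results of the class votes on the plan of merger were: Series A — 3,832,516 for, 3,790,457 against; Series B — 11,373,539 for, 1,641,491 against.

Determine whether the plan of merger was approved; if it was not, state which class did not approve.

Series A: a majority of 7664136 is 3832069; 3,832,069 required, 3,832,516 in favor — approved.
Series B: 3/4 of 15167453 = 11375589.75, rounded up to 11375590; 11,375,590 required, 11,373,539 in favor — not approved.

Not approved — the Series B shares did not give the required vote.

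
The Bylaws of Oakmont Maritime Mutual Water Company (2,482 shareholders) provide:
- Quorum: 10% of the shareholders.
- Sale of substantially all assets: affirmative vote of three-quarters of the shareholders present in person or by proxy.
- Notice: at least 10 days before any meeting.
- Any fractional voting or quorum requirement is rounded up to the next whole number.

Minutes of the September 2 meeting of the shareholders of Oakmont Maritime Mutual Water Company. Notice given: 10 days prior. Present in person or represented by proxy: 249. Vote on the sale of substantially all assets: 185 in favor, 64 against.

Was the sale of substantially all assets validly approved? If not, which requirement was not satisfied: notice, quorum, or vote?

Notice: 10 days given; 10 required. Satisfied.
Quorum: 10% of 2,482 = 248.20, rounded up to 249; 249 present. Satisfied.
Vote: requires three-fourths of those present (249); 3/4 of 249 = 186.75, rounded up to 187, so 187 needed; 185 in favor. Not satisfied.

Invalid — vote requirement not satisfied.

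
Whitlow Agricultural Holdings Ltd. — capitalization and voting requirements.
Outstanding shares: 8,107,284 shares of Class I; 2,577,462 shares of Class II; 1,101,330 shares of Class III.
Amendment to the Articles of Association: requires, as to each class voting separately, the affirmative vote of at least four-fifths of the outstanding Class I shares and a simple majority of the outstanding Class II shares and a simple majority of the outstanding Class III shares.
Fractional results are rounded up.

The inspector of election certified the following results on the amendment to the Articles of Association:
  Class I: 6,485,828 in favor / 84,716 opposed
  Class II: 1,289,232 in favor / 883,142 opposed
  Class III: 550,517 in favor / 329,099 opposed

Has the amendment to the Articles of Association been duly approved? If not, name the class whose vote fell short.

Class I: 4/5 of 8107284 = 6485827.20, rounded up to 6485828; 6,485,828 required, 6,485,828 in favor — approved.
Class II: a majority of 2577462 is 1288732; 1,288,732 required, 1,289,232 in favor — approved.
Class III: a majority of 1101330 is 550666; 550,666 required, 550,517 in favor — not approved.

Not approved — the Class III shares did not give the required vote.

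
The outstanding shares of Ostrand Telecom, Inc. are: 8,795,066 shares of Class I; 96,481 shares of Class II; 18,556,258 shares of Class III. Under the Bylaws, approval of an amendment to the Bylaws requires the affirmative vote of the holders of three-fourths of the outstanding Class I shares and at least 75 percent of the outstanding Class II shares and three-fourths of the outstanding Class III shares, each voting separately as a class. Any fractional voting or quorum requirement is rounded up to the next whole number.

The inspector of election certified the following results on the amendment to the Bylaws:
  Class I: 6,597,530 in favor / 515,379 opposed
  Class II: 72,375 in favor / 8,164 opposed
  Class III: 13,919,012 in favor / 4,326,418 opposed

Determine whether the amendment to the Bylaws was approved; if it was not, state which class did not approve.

Approved — every class gave the required vote.

Class I: 3/4 of 8795066 = 6596299.50, rounded up to 6596300; 6,596,300 required, 6,597,530 in favor — approved.
Class II: 3/4 of 96481 = 72360.75, rounded up to 72361; 72,361 required, 72,375 in favor — approved.
Class III: 3/4 of 18556258 = 13917193.50, rounded up to 13917194; 13,917,194 required, 13,919,012 in favor — approved.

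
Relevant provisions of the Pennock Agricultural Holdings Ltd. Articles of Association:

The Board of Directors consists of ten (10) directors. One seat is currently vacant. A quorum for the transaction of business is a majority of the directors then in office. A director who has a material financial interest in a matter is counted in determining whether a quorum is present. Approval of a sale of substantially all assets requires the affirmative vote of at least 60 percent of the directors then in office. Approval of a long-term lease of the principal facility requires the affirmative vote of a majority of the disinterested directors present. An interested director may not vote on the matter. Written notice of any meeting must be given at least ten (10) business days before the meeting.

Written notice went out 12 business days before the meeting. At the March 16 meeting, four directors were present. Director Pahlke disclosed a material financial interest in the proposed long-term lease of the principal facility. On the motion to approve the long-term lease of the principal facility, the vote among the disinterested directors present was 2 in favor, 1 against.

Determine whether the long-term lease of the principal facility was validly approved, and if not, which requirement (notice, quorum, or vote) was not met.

Invalid — quorum requirement not satisfied.

Notice: 12 business days given; 10 required (12 ≥ 10). Satisfied.
Quorum: 4 present (interested directors count toward quorum); quorum is 5. Not satisfied.
Vote: the long-term lease of the principal facility requires a majority of the disinterested directors present (4 − 1 = 3). A majority of 3 is 2, so 2 affirmative votes are needed; 2 voted in favor. Satisfied. (Moot — without a quorum no business can be validly transacted.)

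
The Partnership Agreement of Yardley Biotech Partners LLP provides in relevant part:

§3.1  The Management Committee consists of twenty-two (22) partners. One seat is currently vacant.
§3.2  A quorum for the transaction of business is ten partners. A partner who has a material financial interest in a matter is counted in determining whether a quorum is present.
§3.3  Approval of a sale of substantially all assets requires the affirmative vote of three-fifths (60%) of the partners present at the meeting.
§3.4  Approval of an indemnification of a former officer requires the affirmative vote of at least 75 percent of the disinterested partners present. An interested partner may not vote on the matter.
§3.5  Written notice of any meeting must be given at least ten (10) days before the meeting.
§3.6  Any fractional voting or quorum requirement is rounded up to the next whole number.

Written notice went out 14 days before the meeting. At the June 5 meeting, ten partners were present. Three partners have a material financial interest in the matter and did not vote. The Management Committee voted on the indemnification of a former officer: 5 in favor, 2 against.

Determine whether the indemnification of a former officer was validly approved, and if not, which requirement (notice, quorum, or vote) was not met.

Invalid — vote requirement not satisfied.

Notice: 14 days given; 10 required (14 ≥ 10). Satisfied.
Quorum: 10 present (interested partners count toward quorum); quorum is 10. Satisfied.
Vote: the indemnification of a former officer requires three-fourths of the disinterested partners present (10 − 3 = 7). 3/4 of 7 = 5.25, rounded up to 6, so 6 affirmative votes are needed; 5 voted in favor. Not satisfied.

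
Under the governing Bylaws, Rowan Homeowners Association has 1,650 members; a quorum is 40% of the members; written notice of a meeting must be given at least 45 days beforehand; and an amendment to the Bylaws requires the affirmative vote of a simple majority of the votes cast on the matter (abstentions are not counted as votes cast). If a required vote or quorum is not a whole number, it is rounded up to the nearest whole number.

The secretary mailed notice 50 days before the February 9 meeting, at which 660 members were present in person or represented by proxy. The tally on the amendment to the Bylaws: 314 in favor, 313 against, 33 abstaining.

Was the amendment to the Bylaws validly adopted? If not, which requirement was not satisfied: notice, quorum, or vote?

Notice: 50 days given; 45 required. Satisfied.
Quorum: 40% of 1,650 = 660; 660 present. Satisfied.
Vote: requires a majority of the votes cast (660 − 33 abstaining = 627); a majority of 627 is 314, so 314 needed; 314 in favor. Satisfied.

Valid — all requirements satisfied.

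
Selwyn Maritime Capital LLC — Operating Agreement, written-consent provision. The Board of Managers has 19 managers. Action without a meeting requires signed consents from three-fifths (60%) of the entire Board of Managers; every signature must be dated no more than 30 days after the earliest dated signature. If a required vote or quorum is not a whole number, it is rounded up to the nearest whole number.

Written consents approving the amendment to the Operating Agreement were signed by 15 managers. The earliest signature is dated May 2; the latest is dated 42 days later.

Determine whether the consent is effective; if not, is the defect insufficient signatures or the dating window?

Signatures required: three-fifths (60%) of 19 — 3/5 of 19 = 11.40, rounded up to 12, so 12 needed; 15 signed. Sufficient.
Dating window: the latest signature is 42 days after the earliest; the limit is 30 days. Outside the window.

Not effective — dating-window requirement not satisfied.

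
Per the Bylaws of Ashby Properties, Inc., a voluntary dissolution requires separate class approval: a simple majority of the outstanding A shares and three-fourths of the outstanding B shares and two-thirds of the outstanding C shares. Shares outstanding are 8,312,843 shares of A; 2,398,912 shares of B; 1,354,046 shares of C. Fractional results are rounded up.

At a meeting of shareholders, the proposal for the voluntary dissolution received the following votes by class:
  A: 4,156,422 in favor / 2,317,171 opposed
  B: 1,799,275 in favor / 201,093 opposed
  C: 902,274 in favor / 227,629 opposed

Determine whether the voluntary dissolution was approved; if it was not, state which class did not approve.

A: a majority of 8312843 is 4156422; 4,156,422 required, 4,156,422 in favor — approved.
B: 3/4 of 2398912 = 1799184; 1,799,184 required, 1,799,275 in favor — approved.
C: 2/3 of 1354046 = 902697.33, rounded up to 902698; 902,698 required, 902,274 in favor — not approved.

Not approved — the C shares did not give the required vote.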